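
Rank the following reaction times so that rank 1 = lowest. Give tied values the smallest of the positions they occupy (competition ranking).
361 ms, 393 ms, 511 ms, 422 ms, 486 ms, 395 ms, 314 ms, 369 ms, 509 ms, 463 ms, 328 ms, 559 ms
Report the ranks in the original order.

3, 5, 11, 7, 9, 6, 1, 4, 10, 8, 2, 12

Sorted (ascending): 314, 328, 361, 369, 393, 395, 422, 463, 486, 509, 511, 559
No ties — each value takes its position as its rank.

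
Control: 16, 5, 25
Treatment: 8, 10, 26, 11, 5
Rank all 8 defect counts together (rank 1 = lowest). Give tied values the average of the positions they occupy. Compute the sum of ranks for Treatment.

Sorted (ascending): 5, 5, 8, 10, 11, 16, 25, 26
The 2 values of 5 occupy positions 1–2 → average rank (1+2)/2 = 1.5.
Treatment values → pooled ranks: 8→3, 10→4, 26→8, 11→5, 5→1.5
Rank sum = 3 + 4 + 8 + 5 + 1.5 = 21.5

21.5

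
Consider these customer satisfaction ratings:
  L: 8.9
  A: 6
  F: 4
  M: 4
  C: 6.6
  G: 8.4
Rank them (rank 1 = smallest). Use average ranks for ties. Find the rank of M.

1.5

Sorted (ascending): 4, 4, 6, 6.6, 8.4, 8.9
The 2 values of 4 occupy positions 1–2 → average rank (1+2)/2 = 1.5.
M has value 4 → rank 1.5.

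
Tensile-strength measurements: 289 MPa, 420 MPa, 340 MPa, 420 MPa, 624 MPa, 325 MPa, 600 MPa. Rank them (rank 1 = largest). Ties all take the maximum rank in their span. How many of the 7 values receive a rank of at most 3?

Sorted (descending): 624, 600, 420, 420, 340, 325, 289
The 2 values of 420 occupy positions 3–4 → each gets rank 4.
Ranks ≤ 3: {1, 2} → 2 values.

2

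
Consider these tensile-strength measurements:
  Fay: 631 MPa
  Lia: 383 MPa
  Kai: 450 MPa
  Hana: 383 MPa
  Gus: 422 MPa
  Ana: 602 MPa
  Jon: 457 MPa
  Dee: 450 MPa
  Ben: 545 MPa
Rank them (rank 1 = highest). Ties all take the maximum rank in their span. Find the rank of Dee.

6

Sorted (descending): 631, 602, 545, 457, 450, 450, 422, 383, 383
The 2 values of 450 occupy positions 5–6 → each gets rank 6.
The 2 values of 383 occupy positions 8–9 → each gets rank 9.
Dee has value 450 MPa → rank 6.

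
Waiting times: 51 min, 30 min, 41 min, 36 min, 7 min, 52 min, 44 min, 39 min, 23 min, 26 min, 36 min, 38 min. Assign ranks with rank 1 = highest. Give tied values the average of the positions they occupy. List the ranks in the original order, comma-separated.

Sorted (descending): 52, 51, 44, 41, 39, 38, 36, 36, 30, 26, 23, 7
The 2 values of 36 occupy positions 7–8 → average rank (7+8)/2 = 7.5.

2, 9, 4, 7.5, 12, 1, 3, 5, 11, 10, 7.5, 6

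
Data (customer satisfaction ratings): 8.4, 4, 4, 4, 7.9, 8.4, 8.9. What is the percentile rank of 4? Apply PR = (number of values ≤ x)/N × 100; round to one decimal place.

N = 7.
Strictly below 4: 0. Equal to 4: 3.
PR = 3/7 × 100 = 42.9

42.9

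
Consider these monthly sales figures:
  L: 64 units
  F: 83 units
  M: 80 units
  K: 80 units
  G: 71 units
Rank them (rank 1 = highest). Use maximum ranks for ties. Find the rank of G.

Sorted (descending): 83, 80, 80, 71, 64
The 2 values of 80 occupy positions 2–3 → each gets rank 3.
G has value 71 units → rank 4.

4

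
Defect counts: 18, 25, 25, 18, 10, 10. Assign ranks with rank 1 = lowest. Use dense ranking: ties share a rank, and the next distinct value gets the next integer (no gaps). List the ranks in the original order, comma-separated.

2, 3, 3, 2, 1, 1

Sorted (ascending): 10, 10, 18, 18, 25, 25
The 2 values of 10 share dense rank 1.
The 2 values of 18 share dense rank 2.
The 2 values of 25 share dense rank 3.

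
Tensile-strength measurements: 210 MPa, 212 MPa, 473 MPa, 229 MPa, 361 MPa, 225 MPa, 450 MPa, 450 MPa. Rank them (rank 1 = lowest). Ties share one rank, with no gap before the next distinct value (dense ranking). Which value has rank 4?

Sorted (ascending): 210, 212, 225, 229, 361, 450, 450, 473
The 2 values of 450 share dense rank 6.
Remaining distinct values take the next consecutive integers.
Rank 4 → value 229.

229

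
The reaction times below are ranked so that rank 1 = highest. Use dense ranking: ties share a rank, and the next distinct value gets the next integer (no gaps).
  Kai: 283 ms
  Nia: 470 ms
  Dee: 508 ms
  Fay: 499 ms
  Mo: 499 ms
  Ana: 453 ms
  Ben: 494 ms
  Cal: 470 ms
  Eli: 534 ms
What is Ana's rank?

Sorted (descending): 534, 508, 499, 499, 494, 470, 470, 453, 283
The 2 values of 499 share dense rank 3.
The 2 values of 470 share dense rank 5.
Remaining distinct values take the next consecutive integers.
Ana has value 453 ms → rank 6.

6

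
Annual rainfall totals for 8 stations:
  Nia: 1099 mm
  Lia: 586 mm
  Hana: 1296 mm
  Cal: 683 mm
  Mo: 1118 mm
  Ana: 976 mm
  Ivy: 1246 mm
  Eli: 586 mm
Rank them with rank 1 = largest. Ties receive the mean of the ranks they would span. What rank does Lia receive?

7.5

Sorted (descending): 1296, 1246, 1118, 1099, 976, 683, 586, 586
The 2 values of 586 occupy positions 7–8 → average rank (7+8)/2 = 7.5.
Lia has value 586 mm → rank 7.5.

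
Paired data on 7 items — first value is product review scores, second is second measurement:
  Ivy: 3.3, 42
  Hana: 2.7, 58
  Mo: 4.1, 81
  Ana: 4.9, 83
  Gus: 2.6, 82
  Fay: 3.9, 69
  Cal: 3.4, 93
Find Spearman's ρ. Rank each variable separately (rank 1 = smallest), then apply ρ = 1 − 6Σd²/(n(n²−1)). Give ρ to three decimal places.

0.321

Ranks of variable 1: 3, 2, 6, 7, 1, 5, 4
Ranks of variable 2: 1, 2, 4, 6, 5, 3, 7
d = r₁ − r₂: 2, 0, 2, 1, -4, 2, -3
d²: 4, 0, 4, 1, 16, 4, 9; Σd² = 38
ρ = 1 − 6·38/(7·48) = 1 − 228/336 = 0.321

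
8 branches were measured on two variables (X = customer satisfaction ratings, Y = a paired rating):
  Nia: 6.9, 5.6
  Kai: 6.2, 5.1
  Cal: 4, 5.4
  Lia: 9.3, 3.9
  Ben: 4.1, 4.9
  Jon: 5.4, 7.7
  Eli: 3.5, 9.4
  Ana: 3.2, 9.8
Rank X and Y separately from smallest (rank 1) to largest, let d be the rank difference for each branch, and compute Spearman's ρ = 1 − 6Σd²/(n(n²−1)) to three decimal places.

-0.690

Ranks of variable 1: 7, 6, 3, 8, 4, 5, 2, 1
Ranks of variable 2: 5, 3, 4, 1, 2, 6, 7, 8
d = r₁ − r₂: 2, 3, -1, 7, 2, -1, -5, -7
d²: 4, 9, 1, 49, 4, 1, 25, 49; Σd² = 142
ρ = 1 − 6·142/(8·63) = 1 − 852/504 = -0.690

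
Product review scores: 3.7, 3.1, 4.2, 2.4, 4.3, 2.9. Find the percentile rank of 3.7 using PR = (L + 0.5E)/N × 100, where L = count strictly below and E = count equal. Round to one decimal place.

N = 6.
Strictly below 3.7: 3. Equal to 3.7: 1.
PR = (3 + 0.5·1)/6 × 100 = 58.3

58.3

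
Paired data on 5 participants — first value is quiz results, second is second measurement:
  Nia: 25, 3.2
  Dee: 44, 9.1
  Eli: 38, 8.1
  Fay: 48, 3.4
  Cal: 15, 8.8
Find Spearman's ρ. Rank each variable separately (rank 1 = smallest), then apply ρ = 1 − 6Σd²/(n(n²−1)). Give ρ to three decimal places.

0.000

Ranks of variable 1: 2, 4, 3, 5, 1
Ranks of variable 2: 1, 5, 3, 2, 4
d = r₁ − r₂: 1, -1, 0, 3, -3
d²: 1, 1, 0, 9, 9; Σd² = 20
ρ = 1 − 6·20/(5·24) = 1 − 120/120 = 0.000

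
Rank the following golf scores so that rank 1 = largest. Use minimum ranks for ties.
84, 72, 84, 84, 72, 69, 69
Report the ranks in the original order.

1, 4, 1, 1, 4, 6, 6

Sorted (descending): 84, 84, 84, 72, 72, 69, 69
The 3 values of 84 occupy positions 1–3 → each gets rank 1.
The 2 values of 72 occupy positions 4–5 → each gets rank 4.
The 2 values of 69 occupy positions 6–7 → each gets rank 6.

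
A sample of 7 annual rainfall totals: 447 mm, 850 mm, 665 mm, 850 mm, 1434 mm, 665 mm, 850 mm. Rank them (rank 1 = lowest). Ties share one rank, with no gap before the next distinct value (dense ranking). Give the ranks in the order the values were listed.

1, 3, 2, 3, 4, 2, 3

Sorted (ascending): 447, 665, 665, 850, 850, 850, 1434
The 2 values of 665 share dense rank 2.
The 3 values of 850 share dense rank 3.
Remaining distinct values take the next consecutive integers.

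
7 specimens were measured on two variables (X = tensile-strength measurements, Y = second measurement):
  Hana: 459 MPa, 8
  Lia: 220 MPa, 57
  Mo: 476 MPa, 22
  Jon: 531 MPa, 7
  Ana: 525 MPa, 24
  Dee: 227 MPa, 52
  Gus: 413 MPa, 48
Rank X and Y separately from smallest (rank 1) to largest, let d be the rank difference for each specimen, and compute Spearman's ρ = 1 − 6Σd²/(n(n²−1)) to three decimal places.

-0.857

Ranks of variable 1: 4, 1, 5, 7, 6, 2, 3
Ranks of variable 2: 2, 7, 3, 1, 4, 6, 5
d = r₁ − r₂: 2, -6, 2, 6, 2, -4, -2
d²: 4, 36, 4, 36, 4, 16, 4; Σd² = 104
ρ = 1 − 6·104/(7·48) = 1 − 624/336 = -0.857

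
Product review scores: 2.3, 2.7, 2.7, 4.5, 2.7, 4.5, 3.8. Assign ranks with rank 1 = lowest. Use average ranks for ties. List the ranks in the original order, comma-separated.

1, 3, 3, 6.5, 3, 6.5, 5

Sorted (ascending): 2.3, 2.7, 2.7, 2.7, 3.8, 4.5, 4.5
The 3 values of 2.7 occupy positions 2–4 → average rank 3.
The 2 values of 4.5 occupy positions 6–7 → average rank (6+7)/2 = 6.5.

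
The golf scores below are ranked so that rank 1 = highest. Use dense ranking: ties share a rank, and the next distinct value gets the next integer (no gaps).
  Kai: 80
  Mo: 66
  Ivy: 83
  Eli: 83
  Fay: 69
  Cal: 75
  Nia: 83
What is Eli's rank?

Sorted (descending): 83, 83, 83, 80, 75, 69, 66
The 3 values of 83 share dense rank 1.
Remaining distinct values take the next consecutive integers.
Eli has value 83 → rank 1.

1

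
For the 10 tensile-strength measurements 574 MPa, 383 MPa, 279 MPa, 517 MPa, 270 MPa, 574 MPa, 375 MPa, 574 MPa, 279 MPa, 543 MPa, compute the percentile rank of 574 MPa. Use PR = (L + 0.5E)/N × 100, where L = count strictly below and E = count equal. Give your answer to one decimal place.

N = 10.
Strictly below 574: 7. Equal to 574: 3.
PR = (7 + 0.5·3)/10 × 100 = 85.0

85.0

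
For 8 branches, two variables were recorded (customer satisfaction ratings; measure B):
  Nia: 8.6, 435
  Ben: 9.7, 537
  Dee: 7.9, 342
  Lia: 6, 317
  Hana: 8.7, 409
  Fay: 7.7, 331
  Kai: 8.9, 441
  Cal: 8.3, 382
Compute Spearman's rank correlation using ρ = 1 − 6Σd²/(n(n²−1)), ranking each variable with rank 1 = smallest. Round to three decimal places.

Ranks of variable 1: 5, 8, 3, 1, 6, 2, 7, 4
Ranks of variable 2: 6, 8, 3, 1, 5, 2, 7, 4
d = r₁ − r₂: -1, 0, 0, 0, 1, 0, 0, 0
d²: 1, 0, 0, 0, 1, 0, 0, 0; Σd² = 2
ρ = 1 − 6·2/(8·63) = 1 − 12/504 = 0.976

0.976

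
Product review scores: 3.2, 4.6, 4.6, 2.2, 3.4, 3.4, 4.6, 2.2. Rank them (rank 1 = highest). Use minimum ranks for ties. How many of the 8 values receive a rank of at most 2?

3

Sorted (descending): 4.6, 4.6, 4.6, 3.4, 3.4, 3.2, 2.2, 2.2
The 3 values of 4.6 occupy positions 1–3 → each gets rank 1.
The 2 values of 3.4 occupy positions 4–5 → each gets rank 4.
The 2 values of 2.2 occupy positions 7–8 → each gets rank 7.
Ranks ≤ 2: {1, 1, 1} → 3 values.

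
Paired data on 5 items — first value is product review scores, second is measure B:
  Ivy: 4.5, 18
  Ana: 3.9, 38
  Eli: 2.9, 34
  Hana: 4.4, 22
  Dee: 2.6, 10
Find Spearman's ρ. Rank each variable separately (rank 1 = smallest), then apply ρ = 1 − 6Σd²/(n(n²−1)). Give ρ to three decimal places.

Ranks of variable 1: 5, 3, 2, 4, 1
Ranks of variable 2: 2, 5, 4, 3, 1
d = r₁ − r₂: 3, -2, -2, 1, 0
d²: 9, 4, 4, 1, 0; Σd² = 18
ρ = 1 − 6·18/(5·24) = 1 − 108/120 = 0.100

0.100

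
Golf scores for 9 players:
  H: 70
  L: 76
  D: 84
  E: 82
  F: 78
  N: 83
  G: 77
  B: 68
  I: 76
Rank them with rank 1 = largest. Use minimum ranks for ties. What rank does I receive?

Sorted (descending): 84, 83, 82, 78, 77, 76, 76, 70, 68
The 2 values of 76 occupy positions 6–7 → each gets rank 6.
I has value 76 → rank 6.

6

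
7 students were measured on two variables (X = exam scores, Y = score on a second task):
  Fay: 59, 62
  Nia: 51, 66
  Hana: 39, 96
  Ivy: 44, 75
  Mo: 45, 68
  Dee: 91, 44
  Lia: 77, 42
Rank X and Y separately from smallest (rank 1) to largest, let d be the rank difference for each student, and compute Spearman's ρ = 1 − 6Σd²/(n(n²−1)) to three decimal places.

-0.964

Ranks of variable 1: 5, 4, 1, 2, 3, 7, 6
Ranks of variable 2: 3, 4, 7, 6, 5, 2, 1
d = r₁ − r₂: 2, 0, -6, -4, -2, 5, 5
d²: 4, 0, 36, 16, 4, 25, 25; Σd² = 110
ρ = 1 − 6·110/(7·48) = 1 − 660/336 = -0.964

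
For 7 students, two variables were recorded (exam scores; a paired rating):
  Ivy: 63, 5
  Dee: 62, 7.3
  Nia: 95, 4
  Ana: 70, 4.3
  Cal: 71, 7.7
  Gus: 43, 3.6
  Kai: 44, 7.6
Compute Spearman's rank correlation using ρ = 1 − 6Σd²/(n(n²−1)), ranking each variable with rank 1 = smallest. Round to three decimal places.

Ranks of variable 1: 4, 3, 7, 5, 6, 1, 2
Ranks of variable 2: 4, 5, 2, 3, 7, 1, 6
d = r₁ − r₂: 0, -2, 5, 2, -1, 0, -4
d²: 0, 4, 25, 4, 1, 0, 16; Σd² = 50
ρ = 1 − 6·50/(7·48) = 1 − 300/336 = 0.107

0.107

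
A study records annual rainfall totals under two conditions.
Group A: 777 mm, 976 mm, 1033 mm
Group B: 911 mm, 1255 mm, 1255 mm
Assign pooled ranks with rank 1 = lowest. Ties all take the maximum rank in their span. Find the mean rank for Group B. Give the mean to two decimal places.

4.67

Sorted (ascending): 777, 911, 976, 1033, 1255, 1255
The 2 values of 1255 occupy positions 5–6 → each gets rank 6.
Group B values → pooled ranks: 911→2, 1255→6, 1255→6
Mean rank = (2 + 6 + 6) / 3 = 4.67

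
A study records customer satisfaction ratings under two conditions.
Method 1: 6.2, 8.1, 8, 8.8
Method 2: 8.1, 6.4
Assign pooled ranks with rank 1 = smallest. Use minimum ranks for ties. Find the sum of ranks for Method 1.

14

Sorted (ascending): 6.2, 6.4, 8, 8.1, 8.1, 8.8
The 2 values of 8.1 occupy positions 4–5 → each gets rank 4.
Method 1 values → pooled ranks: 6.2→1, 8.1→4, 8→3, 8.8→6
Rank sum = 1 + 4 + 3 + 6 = 14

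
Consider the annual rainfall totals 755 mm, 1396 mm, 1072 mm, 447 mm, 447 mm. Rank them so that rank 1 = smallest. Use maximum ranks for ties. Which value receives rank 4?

1072

Sorted (ascending): 447, 447, 755, 1072, 1396
The 2 values of 447 occupy positions 1–2 → each gets rank 2.
Rank 4 → value 1072.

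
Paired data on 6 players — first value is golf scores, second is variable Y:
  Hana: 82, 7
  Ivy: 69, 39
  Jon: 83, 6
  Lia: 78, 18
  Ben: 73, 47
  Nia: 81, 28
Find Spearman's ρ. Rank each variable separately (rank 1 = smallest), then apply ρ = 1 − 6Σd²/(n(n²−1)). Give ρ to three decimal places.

-0.886

Ranks of variable 1: 5, 1, 6, 3, 2, 4
Ranks of variable 2: 2, 5, 1, 3, 6, 4
d = r₁ − r₂: 3, -4, 5, 0, -4, 0
d²: 9, 16, 25, 0, 16, 0; Σd² = 66
ρ = 1 − 6·66/(6·35) = 1 − 396/210 = -0.886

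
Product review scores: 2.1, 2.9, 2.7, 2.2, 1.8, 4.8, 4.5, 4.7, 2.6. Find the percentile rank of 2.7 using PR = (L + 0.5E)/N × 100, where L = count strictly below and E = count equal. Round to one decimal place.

N = 9.
Strictly below 2.7: 4. Equal to 2.7: 1.
PR = (4 + 0.5·1)/9 × 100 = 50.0

50.0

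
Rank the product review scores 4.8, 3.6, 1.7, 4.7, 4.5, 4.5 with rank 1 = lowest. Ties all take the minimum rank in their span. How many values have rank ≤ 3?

Sorted (ascending): 1.7, 3.6, 4.5, 4.5, 4.7, 4.8
The 2 values of 4.5 occupy positions 3–4 → each gets rank 3.
Ranks ≤ 3: {1, 2, 3, 3} → 4 values.

4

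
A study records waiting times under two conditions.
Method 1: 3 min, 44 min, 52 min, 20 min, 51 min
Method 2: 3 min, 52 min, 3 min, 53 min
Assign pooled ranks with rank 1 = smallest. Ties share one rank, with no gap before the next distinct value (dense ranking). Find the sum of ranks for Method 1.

Sorted (ascending): 3, 3, 3, 20, 44, 51, 52, 52, 53
The 3 values of 3 share dense rank 1.
The 2 values of 52 share dense rank 5.
Remaining distinct values take the next consecutive integers.
Method 1 values → pooled ranks: 3→1, 44→3, 52→5, 20→2, 51→4
Rank sum = 1 + 3 + 5 + 2 + 4 = 15

15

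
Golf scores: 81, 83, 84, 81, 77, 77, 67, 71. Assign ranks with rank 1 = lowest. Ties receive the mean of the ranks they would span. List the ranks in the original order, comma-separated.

Sorted (ascending): 67, 71, 77, 77, 81, 81, 83, 84
The 2 values of 77 occupy positions 3–4 → average rank (3+4)/2 = 3.5.
The 2 values of 81 occupy positions 5–6 → average rank (5+6)/2 = 5.5.

5.5, 7, 8, 5.5, 3.5, 3.5, 1, 2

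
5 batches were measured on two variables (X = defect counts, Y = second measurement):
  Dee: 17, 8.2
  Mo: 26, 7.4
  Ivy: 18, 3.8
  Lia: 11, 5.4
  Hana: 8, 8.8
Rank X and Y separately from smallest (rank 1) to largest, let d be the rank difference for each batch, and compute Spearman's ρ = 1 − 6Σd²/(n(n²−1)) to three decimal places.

-0.500

Ranks of variable 1: 3, 5, 4, 2, 1
Ranks of variable 2: 4, 3, 1, 2, 5
d = r₁ − r₂: -1, 2, 3, 0, -4
d²: 1, 4, 9, 0, 16; Σd² = 30
ρ = 1 − 6·30/(5·24) = 1 − 180/120 = -0.500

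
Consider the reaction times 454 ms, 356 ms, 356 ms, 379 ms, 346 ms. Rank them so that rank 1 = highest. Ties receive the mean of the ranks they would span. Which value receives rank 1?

Sorted (descending): 454, 379, 356, 356, 346
The 2 values of 356 occupy positions 3–4 → average rank (3+4)/2 = 3.5.
Rank 1 → value 454.

454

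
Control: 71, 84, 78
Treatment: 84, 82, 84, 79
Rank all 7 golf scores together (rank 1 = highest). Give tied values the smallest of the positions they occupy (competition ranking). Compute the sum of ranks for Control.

14

Sorted (descending): 84, 84, 84, 82, 79, 78, 71
The 3 values of 84 occupy positions 1–3 → each gets rank 1.
Control values → pooled ranks: 71→7, 84→1, 78→6
Rank sum = 7 + 1 + 6 = 14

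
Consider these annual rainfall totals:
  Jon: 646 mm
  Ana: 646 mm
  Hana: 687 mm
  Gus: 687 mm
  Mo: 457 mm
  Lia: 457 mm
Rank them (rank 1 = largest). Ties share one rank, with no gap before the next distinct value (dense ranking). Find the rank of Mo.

3

Sorted (descending): 687, 687, 646, 646, 457, 457
The 2 values of 687 share dense rank 1.
The 2 values of 646 share dense rank 2.
The 2 values of 457 share dense rank 3.
Mo has value 457 mm → rank 3.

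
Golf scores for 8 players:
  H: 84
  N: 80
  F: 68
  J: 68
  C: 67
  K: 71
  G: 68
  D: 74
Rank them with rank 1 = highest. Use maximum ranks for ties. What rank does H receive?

1

Sorted (descending): 84, 80, 74, 71, 68, 68, 68, 67
The 3 values of 68 occupy positions 5–7 → each gets rank 7.
H has value 84 → rank 1.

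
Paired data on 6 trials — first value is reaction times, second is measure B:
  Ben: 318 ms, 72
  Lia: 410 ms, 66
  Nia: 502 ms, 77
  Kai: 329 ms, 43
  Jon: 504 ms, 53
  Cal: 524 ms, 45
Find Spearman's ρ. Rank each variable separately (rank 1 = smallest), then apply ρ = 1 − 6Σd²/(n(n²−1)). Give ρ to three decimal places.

Ranks of variable 1: 1, 3, 4, 2, 5, 6
Ranks of variable 2: 5, 4, 6, 1, 3, 2
d = r₁ − r₂: -4, -1, -2, 1, 2, 4
d²: 16, 1, 4, 1, 4, 16; Σd² = 42
ρ = 1 − 6·42/(6·35) = 1 − 252/210 = -0.200

-0.200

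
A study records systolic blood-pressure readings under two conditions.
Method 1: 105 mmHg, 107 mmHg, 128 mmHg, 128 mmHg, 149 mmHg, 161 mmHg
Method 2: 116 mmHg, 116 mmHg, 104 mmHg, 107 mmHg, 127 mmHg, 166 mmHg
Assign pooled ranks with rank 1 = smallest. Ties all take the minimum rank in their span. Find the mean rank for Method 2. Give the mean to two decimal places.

Sorted (ascending): 104, 105, 107, 107, 116, 116, 127, 128, 128, 149, 161, 166
The 2 values of 107 occupy positions 3–4 → each gets rank 3.
The 2 values of 116 occupy positions 5–6 → each gets rank 5.
The 2 values of 128 occupy positions 8–9 → each gets rank 8.
Method 2 values → pooled ranks: 116→5, 116→5, 104→1, 107→3, 127→7, 166→12
Mean rank = (5 + 5 + 1 + 3 + 7 + 12) / 6 = 5.50

5.50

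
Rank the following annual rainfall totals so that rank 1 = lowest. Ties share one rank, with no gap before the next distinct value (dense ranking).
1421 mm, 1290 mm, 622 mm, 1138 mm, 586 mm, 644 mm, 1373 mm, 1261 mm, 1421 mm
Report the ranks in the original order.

8, 6, 2, 4, 1, 3, 7, 5, 8

Sorted (ascending): 586, 622, 644, 1138, 1261, 1290, 1373, 1421, 1421
The 2 values of 1421 share dense rank 8.
Remaining distinct values take the next consecutive integers.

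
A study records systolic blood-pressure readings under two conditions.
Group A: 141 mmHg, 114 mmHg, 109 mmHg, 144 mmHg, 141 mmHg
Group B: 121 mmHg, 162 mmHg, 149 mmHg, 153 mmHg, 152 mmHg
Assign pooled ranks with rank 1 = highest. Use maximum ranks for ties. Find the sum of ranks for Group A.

Sorted (descending): 162, 153, 152, 149, 144, 141, 141, 121, 114, 109
The 2 values of 141 occupy positions 6–7 → each gets rank 7.
Group A values → pooled ranks: 141→7, 114→9, 109→10, 144→5, 141→7
Rank sum = 7 + 9 + 10 + 5 + 7 = 38

38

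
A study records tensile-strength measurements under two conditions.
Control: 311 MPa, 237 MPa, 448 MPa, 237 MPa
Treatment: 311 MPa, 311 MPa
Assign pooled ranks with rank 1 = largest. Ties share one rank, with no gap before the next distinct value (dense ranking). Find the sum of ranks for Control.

Sorted (descending): 448, 311, 311, 311, 237, 237
The 3 values of 311 share dense rank 2.
The 2 values of 237 share dense rank 3.
Remaining distinct values take the next consecutive integers.
Control values → pooled ranks: 311→2, 237→3, 448→1, 237→3
Rank sum = 2 + 3 + 1 + 3 = 9

9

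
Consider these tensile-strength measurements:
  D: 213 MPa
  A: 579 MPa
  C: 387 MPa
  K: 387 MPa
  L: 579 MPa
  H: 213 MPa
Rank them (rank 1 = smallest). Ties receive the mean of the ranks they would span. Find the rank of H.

1.5

Sorted (ascending): 213, 213, 387, 387, 579, 579
The 2 values of 213 occupy positions 1–2 → average rank (1+2)/2 = 1.5.
The 2 values of 387 occupy positions 3–4 → average rank (3+4)/2 = 3.5.
The 2 values of 579 occupy positions 5–6 → average rank (5+6)/2 = 5.5.
H has value 213 MPa → rank 1.5.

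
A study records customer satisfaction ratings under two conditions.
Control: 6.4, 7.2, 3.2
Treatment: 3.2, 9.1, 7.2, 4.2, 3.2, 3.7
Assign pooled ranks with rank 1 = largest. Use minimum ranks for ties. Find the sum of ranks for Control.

13

Sorted (descending): 9.1, 7.2, 7.2, 6.4, 4.2, 3.7, 3.2, 3.2, 3.2
The 2 values of 7.2 occupy positions 2–3 → each gets rank 2.
The 3 values of 3.2 occupy positions 7–9 → each gets rank 7.
Control values → pooled ranks: 6.4→4, 7.2→2, 3.2→7
Rank sum = 4 + 2 + 7 = 13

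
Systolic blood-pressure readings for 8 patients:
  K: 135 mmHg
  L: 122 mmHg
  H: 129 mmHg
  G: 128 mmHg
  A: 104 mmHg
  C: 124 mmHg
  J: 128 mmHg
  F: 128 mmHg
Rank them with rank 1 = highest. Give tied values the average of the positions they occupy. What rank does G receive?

Sorted (descending): 135, 129, 128, 128, 128, 124, 122, 104
The 3 values of 128 occupy positions 3–5 → average rank 4.
G has value 128 mmHg → rank 4.

4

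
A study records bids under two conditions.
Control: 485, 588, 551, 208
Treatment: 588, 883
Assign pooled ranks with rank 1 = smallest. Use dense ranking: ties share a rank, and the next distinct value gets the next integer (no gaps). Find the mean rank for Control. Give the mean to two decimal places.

2.50

Sorted (ascending): 208, 485, 551, 588, 588, 883
The 2 values of 588 share dense rank 4.
Remaining distinct values take the next consecutive integers.
Control values → pooled ranks: 485→2, 588→4, 551→3, 208→1
Mean rank = (2 + 4 + 3 + 1) / 4 = 2.50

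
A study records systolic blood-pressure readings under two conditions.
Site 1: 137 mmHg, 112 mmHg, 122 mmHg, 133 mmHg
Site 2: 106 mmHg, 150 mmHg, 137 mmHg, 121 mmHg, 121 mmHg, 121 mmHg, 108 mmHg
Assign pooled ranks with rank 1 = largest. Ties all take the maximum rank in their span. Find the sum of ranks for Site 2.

Sorted (descending): 150, 137, 137, 133, 122, 121, 121, 121, 112, 108, 106
The 2 values of 137 occupy positions 2–3 → each gets rank 3.
The 3 values of 121 occupy positions 6–8 → each gets rank 8.
Site 2 values → pooled ranks: 106→11, 150→1, 137→3, 121→8, 121→8, 121→8, 108→10
Rank sum = 11 + 1 + 3 + 8 + 8 + 8 + 10 = 49

49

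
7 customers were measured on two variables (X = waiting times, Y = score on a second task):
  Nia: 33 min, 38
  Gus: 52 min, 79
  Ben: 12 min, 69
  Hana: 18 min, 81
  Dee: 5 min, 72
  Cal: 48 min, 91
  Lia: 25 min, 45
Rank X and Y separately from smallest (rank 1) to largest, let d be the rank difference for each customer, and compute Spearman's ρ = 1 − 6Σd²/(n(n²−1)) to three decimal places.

0.214

Ranks of variable 1: 5, 7, 2, 3, 1, 6, 4
Ranks of variable 2: 1, 5, 3, 6, 4, 7, 2
d = r₁ − r₂: 4, 2, -1, -3, -3, -1, 2
d²: 16, 4, 1, 9, 9, 1, 4; Σd² = 44
ρ = 1 − 6·44/(7·48) = 1 − 264/336 = 0.214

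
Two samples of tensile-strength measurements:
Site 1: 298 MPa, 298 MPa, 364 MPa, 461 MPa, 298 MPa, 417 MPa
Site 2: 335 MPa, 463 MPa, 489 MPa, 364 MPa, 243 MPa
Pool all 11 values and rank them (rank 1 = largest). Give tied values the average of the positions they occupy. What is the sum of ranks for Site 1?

39.5

Sorted (descending): 489, 463, 461, 417, 364, 364, 335, 298, 298, 298, 243
The 2 values of 364 occupy positions 5–6 → average rank (5+6)/2 = 5.5.
The 3 values of 298 occupy positions 8–10 → average rank 9.
Site 1 values → pooled ranks: 298→9, 298→9, 364→5.5, 461→3, 298→9, 417→4
Rank sum = 9 + 9 + 5.5 + 3 + 9 + 4 = 39.5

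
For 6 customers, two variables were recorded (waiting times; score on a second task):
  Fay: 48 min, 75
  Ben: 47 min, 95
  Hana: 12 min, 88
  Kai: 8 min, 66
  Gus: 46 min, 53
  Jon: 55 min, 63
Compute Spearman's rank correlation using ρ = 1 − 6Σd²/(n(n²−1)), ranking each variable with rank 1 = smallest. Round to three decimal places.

-0.086

Ranks of variable 1: 5, 4, 2, 1, 3, 6
Ranks of variable 2: 4, 6, 5, 3, 1, 2
d = r₁ − r₂: 1, -2, -3, -2, 2, 4
d²: 1, 4, 9, 4, 4, 16; Σd² = 38
ρ = 1 − 6·38/(6·35) = 1 − 228/210 = -0.086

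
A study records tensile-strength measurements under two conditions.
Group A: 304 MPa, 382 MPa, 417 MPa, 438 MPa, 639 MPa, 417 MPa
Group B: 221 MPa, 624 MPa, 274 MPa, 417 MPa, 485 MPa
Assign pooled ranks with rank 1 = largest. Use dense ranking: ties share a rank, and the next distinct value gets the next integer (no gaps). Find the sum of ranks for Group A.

Sorted (descending): 639, 624, 485, 438, 417, 417, 417, 382, 304, 274, 221
The 3 values of 417 share dense rank 5.
Remaining distinct values take the next consecutive integers.
Group A values → pooled ranks: 304→7, 382→6, 417→5, 438→4, 639→1, 417→5
Rank sum = 7 + 6 + 5 + 4 + 1 + 5 = 28

28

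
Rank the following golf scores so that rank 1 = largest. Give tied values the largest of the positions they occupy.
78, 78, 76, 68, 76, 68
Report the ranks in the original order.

2, 2, 4, 6, 4, 6

Sorted (descending): 78, 78, 76, 76, 68, 68
The 2 values of 78 occupy positions 1–2 → each gets rank 2.
The 2 values of 76 occupy positions 3–4 → each gets rank 4.
The 2 values of 68 occupy positions 5–6 → each gets rank 6.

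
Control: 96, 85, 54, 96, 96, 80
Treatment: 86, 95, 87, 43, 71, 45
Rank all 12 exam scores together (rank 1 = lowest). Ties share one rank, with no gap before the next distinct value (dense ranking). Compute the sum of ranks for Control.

44

Sorted (ascending): 43, 45, 54, 71, 80, 85, 86, 87, 95, 96, 96, 96
The 3 values of 96 share dense rank 10.
Remaining distinct values take the next consecutive integers.
Control values → pooled ranks: 96→10, 85→6, 54→3, 96→10, 96→10, 80→5
Rank sum = 10 + 6 + 3 + 10 + 10 + 5 = 44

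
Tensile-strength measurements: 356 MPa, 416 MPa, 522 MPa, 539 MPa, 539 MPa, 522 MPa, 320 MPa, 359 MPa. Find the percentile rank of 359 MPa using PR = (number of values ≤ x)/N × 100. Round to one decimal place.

N = 8.
Strictly below 359: 2. Equal to 359: 1.
PR = 3/8 × 100 = 37.5

37.5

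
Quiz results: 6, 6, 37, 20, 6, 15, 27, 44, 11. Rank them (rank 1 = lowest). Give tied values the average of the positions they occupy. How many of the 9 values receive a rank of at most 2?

Sorted (ascending): 6, 6, 6, 11, 15, 20, 27, 37, 44
The 3 values of 6 occupy positions 1–3 → average rank 2.
Ranks ≤ 2: {2, 2, 2} → 3 values.

3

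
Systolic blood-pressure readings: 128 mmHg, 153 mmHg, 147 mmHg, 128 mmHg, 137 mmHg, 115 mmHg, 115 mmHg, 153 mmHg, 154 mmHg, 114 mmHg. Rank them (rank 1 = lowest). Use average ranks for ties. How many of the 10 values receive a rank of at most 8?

7

Sorted (ascending): 114, 115, 115, 128, 128, 137, 147, 153, 153, 154
The 2 values of 115 occupy positions 2–3 → average rank (2+3)/2 = 2.5.
The 2 values of 128 occupy positions 4–5 → average rank (4+5)/2 = 4.5.
The 2 values of 153 occupy positions 8–9 → average rank (8+9)/2 = 8.5.
Ranks ≤ 8: {1, 2.5, 2.5, 4.5, 4.5, 6, 7} → 7 values.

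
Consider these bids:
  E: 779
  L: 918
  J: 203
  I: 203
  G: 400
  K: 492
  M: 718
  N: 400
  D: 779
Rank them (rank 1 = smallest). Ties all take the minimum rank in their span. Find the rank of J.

1

Sorted (ascending): 203, 203, 400, 400, 492, 718, 779, 779, 918
The 2 values of 203 occupy positions 1–2 → each gets rank 1.
The 2 values of 400 occupy positions 3–4 → each gets rank 3.
The 2 values of 779 occupy positions 7–8 → each gets rank 7.
J has value 203 → rank 1.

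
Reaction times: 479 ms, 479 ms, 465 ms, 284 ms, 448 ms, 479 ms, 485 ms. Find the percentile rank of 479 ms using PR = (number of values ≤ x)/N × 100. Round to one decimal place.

85.7

N = 7.
Strictly below 479: 3. Equal to 479: 3.
PR = 6/7 × 100 = 85.7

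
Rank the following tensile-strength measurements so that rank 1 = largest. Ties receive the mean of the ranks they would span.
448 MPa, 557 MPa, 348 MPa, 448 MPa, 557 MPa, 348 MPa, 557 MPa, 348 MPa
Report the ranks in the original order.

4.5, 2, 7, 4.5, 2, 7, 2, 7

Sorted (descending): 557, 557, 557, 448, 448, 348, 348, 348
The 3 values of 557 occupy positions 1–3 → average rank 2.
The 2 values of 448 occupy positions 4–5 → average rank (4+5)/2 = 4.5.
The 3 values of 348 occupy positions 6–8 → average rank 7.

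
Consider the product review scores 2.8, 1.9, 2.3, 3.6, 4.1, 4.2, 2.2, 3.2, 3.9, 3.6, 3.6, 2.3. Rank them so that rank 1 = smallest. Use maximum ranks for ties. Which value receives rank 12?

4.2

Sorted (ascending): 1.9, 2.2, 2.3, 2.3, 2.8, 3.2, 3.6, 3.6, 3.6, 3.9, 4.1, 4.2
The 2 values of 2.3 occupy positions 3–4 → each gets rank 4.
The 3 values of 3.6 occupy positions 7–9 → each gets rank 9.
Rank 12 → value 4.2.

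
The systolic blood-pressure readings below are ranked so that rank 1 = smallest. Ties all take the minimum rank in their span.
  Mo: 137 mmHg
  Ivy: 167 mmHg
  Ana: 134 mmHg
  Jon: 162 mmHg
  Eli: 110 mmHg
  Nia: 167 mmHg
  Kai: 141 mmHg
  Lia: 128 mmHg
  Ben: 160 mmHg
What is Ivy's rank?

Sorted (ascending): 110, 128, 134, 137, 141, 160, 162, 167, 167
The 2 values of 167 occupy positions 8–9 → each gets rank 8.
Ivy has value 167 mmHg → rank 8.

8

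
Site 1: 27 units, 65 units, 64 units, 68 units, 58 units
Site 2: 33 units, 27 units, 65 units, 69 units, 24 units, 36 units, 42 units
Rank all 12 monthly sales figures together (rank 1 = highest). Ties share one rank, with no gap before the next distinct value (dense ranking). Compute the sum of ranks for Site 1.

Sorted (descending): 69, 68, 65, 65, 64, 58, 42, 36, 33, 27, 27, 24
The 2 values of 65 share dense rank 3.
The 2 values of 27 share dense rank 9.
Remaining distinct values take the next consecutive integers.
Site 1 values → pooled ranks: 27→9, 65→3, 64→4, 68→2, 58→5
Rank sum = 9 + 3 + 4 + 2 + 5 = 23

23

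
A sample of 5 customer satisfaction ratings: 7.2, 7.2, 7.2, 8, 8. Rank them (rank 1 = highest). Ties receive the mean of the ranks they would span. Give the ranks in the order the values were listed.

4, 4, 4, 1.5, 1.5

Sorted (descending): 8, 8, 7.2, 7.2, 7.2
The 2 values of 8 occupy positions 1–2 → average rank (1+2)/2 = 1.5.
The 3 values of 7.2 occupy positions 3–5 → average rank 4.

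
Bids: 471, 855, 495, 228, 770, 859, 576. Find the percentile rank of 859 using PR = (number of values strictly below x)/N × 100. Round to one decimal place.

N = 7.
Strictly below 859: 6. Equal to 859: 1.
PR = 6/7 × 100 = 85.7

85.7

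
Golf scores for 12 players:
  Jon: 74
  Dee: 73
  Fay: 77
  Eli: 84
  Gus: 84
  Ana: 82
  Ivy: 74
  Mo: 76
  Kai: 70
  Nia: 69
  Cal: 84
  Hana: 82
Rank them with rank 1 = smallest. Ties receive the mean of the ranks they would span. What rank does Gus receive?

11

Sorted (ascending): 69, 70, 73, 74, 74, 76, 77, 82, 82, 84, 84, 84
The 2 values of 74 occupy positions 4–5 → average rank (4+5)/2 = 4.5.
The 2 values of 82 occupy positions 8–9 → average rank (8+9)/2 = 8.5.
The 3 values of 84 occupy positions 10–12 → average rank 11.
Gus has value 84 → rank 11.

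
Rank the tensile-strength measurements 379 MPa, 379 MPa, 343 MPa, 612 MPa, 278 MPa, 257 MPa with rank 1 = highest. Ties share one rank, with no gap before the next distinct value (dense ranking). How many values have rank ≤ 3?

4

Sorted (descending): 612, 379, 379, 343, 278, 257
The 2 values of 379 share dense rank 2.
Remaining distinct values take the next consecutive integers.
Ranks ≤ 3: {1, 2, 2, 3} → 4 values.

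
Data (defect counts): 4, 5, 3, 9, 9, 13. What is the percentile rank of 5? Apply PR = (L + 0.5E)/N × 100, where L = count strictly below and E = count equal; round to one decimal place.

41.7

N = 6.
Strictly below 5: 2. Equal to 5: 1.
PR = (2 + 0.5·1)/6 × 100 = 41.7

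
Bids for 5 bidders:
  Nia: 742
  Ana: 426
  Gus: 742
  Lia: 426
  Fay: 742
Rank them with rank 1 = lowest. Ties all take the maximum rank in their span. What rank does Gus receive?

Sorted (ascending): 426, 426, 742, 742, 742
The 2 values of 426 occupy positions 1–2 → each gets rank 2.
The 3 values of 742 occupy positions 3–5 → each gets rank 5.
Gus has value 742 → rank 5.

5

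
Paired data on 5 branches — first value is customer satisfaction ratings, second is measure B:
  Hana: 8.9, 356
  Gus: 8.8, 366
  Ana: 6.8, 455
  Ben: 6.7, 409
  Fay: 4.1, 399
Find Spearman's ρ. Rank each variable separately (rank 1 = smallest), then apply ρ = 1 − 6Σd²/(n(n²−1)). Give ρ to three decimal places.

Ranks of variable 1: 5, 4, 3, 2, 1
Ranks of variable 2: 1, 2, 5, 4, 3
d = r₁ − r₂: 4, 2, -2, -2, -2
d²: 16, 4, 4, 4, 4; Σd² = 32
ρ = 1 − 6·32/(5·24) = 1 − 192/120 = -0.600

-0.600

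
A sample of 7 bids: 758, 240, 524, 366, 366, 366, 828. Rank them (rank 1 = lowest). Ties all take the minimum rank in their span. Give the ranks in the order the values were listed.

6, 1, 5, 2, 2, 2, 7

Sorted (ascending): 240, 366, 366, 366, 524, 758, 828
The 3 values of 366 occupy positions 2–4 → each gets rank 2.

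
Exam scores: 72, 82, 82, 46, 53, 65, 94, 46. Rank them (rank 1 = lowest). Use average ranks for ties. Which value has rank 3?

Sorted (ascending): 46, 46, 53, 65, 72, 82, 82, 94
The 2 values of 46 occupy positions 1–2 → average rank (1+2)/2 = 1.5.
The 2 values of 82 occupy positions 6–7 → average rank (6+7)/2 = 6.5.
Rank 3 → value 53.

53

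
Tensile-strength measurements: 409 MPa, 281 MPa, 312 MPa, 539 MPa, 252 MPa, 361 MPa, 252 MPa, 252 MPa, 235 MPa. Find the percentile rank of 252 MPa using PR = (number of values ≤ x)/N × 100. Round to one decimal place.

N = 9.
Strictly below 252: 1. Equal to 252: 3.
PR = 4/9 × 100 = 44.4

44.4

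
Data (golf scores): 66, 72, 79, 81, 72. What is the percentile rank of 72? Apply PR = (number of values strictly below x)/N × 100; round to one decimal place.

20.0

N = 5.
Strictly below 72: 1. Equal to 72: 2.
PR = 1/5 × 100 = 20.0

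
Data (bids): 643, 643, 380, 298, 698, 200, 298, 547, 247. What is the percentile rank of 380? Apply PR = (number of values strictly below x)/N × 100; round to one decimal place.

N = 9.
Strictly below 380: 4. Equal to 380: 1.
PR = 4/9 × 100 = 44.4

44.4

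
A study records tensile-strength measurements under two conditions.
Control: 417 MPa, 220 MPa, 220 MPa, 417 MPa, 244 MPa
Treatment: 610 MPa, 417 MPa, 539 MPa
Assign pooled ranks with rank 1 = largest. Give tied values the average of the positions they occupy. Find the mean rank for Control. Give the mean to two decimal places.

5.80

Sorted (descending): 610, 539, 417, 417, 417, 244, 220, 220
The 3 values of 417 occupy positions 3–5 → average rank 4.
The 2 values of 220 occupy positions 7–8 → average rank (7+8)/2 = 7.5.
Control values → pooled ranks: 417→4, 220→7.5, 220→7.5, 417→4, 244→6
Mean rank = (4 + 7.5 + 7.5 + 4 + 6) / 5 = 5.80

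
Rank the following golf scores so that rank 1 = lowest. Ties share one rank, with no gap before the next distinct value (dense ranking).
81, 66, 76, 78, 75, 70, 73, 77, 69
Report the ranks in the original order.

Sorted (ascending): 66, 69, 70, 73, 75, 76, 77, 78, 81
No ties — each value takes its position as its rank.

9, 1, 6, 8, 5, 3, 4, 7, 2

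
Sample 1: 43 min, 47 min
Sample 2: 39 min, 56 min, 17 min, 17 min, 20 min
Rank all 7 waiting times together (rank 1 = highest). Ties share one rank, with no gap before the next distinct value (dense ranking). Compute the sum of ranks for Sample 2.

22

Sorted (descending): 56, 47, 43, 39, 20, 17, 17
The 2 values of 17 share dense rank 6.
Remaining distinct values take the next consecutive integers.
Sample 2 values → pooled ranks: 39→4, 56→1, 17→6, 17→6, 20→5
Rank sum = 4 + 1 + 6 + 6 + 5 = 22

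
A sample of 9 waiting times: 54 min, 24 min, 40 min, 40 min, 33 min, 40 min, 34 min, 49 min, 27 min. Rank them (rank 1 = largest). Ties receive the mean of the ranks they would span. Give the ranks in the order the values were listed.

Sorted (descending): 54, 49, 40, 40, 40, 34, 33, 27, 24
The 3 values of 40 occupy positions 3–5 → average rank 4.

1, 9, 4, 4, 7, 4, 6, 2, 8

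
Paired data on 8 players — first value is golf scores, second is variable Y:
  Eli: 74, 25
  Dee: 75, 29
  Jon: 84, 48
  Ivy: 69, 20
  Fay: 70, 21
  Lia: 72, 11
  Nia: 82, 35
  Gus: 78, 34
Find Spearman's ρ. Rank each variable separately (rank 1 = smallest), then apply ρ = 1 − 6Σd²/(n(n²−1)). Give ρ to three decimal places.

0.929

Ranks of variable 1: 4, 5, 8, 1, 2, 3, 7, 6
Ranks of variable 2: 4, 5, 8, 2, 3, 1, 7, 6
d = r₁ − r₂: 0, 0, 0, -1, -1, 2, 0, 0
d²: 0, 0, 0, 1, 1, 4, 0, 0; Σd² = 6
ρ = 1 − 6·6/(8·63) = 1 − 36/504 = 0.929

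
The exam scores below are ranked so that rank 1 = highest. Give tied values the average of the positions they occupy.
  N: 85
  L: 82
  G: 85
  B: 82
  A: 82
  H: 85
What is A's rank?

Sorted (descending): 85, 85, 85, 82, 82, 82
The 3 values of 85 occupy positions 1–3 → average rank 2.
The 3 values of 82 occupy positions 4–6 → average rank 5.
A has value 82 → rank 5.

5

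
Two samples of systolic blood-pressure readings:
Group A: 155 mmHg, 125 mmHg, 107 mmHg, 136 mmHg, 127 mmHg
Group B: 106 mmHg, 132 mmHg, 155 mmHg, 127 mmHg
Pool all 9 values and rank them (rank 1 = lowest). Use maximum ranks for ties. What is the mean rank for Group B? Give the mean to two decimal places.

Sorted (ascending): 106, 107, 125, 127, 127, 132, 136, 155, 155
The 2 values of 127 occupy positions 4–5 → each gets rank 5.
The 2 values of 155 occupy positions 8–9 → each gets rank 9.
Group B values → pooled ranks: 106→1, 132→6, 155→9, 127→5
Mean rank = (1 + 6 + 9 + 5) / 4 = 5.25

5.25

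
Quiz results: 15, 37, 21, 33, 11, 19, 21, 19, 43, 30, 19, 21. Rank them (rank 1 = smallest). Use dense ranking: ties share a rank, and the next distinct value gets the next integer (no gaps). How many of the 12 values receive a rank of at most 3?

5

Sorted (ascending): 11, 15, 19, 19, 19, 21, 21, 21, 30, 33, 37, 43
The 3 values of 19 share dense rank 3.
The 3 values of 21 share dense rank 4.
Remaining distinct values take the next consecutive integers.
Ranks ≤ 3: {1, 2, 3, 3, 3} → 5 values.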